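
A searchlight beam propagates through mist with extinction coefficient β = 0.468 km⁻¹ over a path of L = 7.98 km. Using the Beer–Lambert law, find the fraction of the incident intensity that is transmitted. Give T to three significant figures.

0.0239

τ = β·L = 0.468 × 7.98 = 3.7346.
T = exp(−3.7346) = 0.0239.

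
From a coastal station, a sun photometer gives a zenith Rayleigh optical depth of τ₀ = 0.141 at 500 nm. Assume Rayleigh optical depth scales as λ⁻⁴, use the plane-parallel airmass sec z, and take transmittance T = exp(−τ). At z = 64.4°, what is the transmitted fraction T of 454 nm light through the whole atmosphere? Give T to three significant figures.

sec 64.4° = 2.3144.
τ = 0.141 × (500/454)⁴ × 2.3144 = 0.141 × 1.4711 × 2.3144 = 0.4801.
T = exp(−0.4801) = 0.6187.

0.619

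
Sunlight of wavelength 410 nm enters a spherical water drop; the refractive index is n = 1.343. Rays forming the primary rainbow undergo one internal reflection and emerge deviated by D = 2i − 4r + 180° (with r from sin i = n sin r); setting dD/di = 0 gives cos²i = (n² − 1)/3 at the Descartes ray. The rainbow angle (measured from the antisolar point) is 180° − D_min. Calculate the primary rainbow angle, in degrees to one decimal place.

cos²i = (1.80365 − 1)/3 = 0.26788; i = arccos(0.51757) = 58.830°.
sin r = sin 58.830°/1.343 = 0.63711; r = 39.577°.
D_min = 2·58.830° − 4·39.577° + 180° = 139.354°.
Rainbow angle = 180° − D_min = 40.646°.

40.6°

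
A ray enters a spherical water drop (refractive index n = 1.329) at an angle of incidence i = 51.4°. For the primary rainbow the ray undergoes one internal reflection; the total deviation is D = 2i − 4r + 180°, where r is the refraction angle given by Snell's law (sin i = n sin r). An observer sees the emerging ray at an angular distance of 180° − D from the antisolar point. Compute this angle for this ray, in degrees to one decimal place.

sin r = sin 51.4° / 1.329 = 0.7815/1.329 = 0.5881; r = 36.02°.
D = 2·51.4° − 4·36.02° + 180° = 102.80° − 144.08° + 180° = 138.72°.
Angle from antisolar point = 180° − D = 41.28°.

41.3°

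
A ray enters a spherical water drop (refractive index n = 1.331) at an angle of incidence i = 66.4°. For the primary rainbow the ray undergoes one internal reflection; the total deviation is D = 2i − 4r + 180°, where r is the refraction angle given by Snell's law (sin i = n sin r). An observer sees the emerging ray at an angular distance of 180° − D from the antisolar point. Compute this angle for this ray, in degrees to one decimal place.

sin r = sin 66.4° / 1.331 = 0.9164/1.331 = 0.6885; r = 43.51°.
D = 2·66.4° − 4·43.51° + 180° = 132.80° − 174.04° + 180° = 138.76°.
Angle from antisolar point = 180° − D = 41.24°.

41.2°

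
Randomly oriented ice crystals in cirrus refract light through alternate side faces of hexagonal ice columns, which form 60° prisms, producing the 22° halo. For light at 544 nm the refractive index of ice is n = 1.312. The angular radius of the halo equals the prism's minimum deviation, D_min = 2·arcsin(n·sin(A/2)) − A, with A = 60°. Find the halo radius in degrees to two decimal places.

21.99°

n·sin(A/2) = 1.312 × sin 30° = 1.312 × 0.5000 = 0.6560.
D_min = 2·arcsin(0.6560) − 60° = 2 × 40.996° − 60° = 21.991°.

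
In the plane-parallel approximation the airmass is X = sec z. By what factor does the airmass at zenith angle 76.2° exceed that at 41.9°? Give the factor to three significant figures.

X(76.2°)/X(41.9°) = sec 76.2° / sec 41.9° = cos 41.9° / cos 76.2° = 0.7443/0.2385 = 3.1204.

3.12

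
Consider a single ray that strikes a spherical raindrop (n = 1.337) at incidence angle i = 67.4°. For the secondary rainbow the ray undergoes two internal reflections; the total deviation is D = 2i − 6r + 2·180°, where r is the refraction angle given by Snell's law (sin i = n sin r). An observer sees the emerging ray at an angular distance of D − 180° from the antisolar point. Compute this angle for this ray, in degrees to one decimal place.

52.8°

sin r = sin 67.4° / 1.337 = 0.9232/1.337 = 0.6905; r = 43.67°.
D = 2·67.4° − 6·43.67° + 2·180° = 134.80° − 262.02° + 360° = 232.78°.
Angle from antisolar point = D − 180° = 52.78°.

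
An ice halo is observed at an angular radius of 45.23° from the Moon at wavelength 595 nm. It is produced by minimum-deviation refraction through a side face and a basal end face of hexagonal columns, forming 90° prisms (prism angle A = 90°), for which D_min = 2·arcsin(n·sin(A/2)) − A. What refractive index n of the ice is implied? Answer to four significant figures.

1.308

Rearranging: n = sin((D_min + A)/2) / sin(A/2).
(D_min + A)/2 = (45.23° + 90°)/2 = 67.615°.
n = sin 67.615° / sin 45° = 0.9246 / 0.7071 = 1.3076.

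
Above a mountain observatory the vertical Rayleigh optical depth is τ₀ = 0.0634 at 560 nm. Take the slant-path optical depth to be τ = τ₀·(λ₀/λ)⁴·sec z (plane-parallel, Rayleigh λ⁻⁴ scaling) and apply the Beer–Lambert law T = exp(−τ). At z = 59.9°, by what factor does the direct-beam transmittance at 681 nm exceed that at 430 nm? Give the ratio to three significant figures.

Airmass: sec 59.9° = 1.9940.
τ(681 nm) = 0.0634 × (560/681)⁴ × 1.9940 = 0.0634 × 0.4573 × 1.9940 = 0.0578.
τ(430 nm) = 0.0634 × (560/430)⁴ × 1.9940 = 0.0634 × 2.8766 × 1.9940 = 0.3637.
T(681)/T(430) = exp(τ_B − τ_A) = exp(0.3058) = 1.3578.

1.36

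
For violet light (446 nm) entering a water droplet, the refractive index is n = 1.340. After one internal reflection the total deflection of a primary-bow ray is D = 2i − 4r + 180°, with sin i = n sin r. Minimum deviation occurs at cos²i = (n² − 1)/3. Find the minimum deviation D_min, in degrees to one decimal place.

138.9°

cos²i = (1.79560 − 1)/3 = 0.26520; i = arccos(0.51498) = 59.004°.
sin r = sin 59.004°/1.340 = 0.63971; r = 39.770°.
D_min = 2·59.004° − 4·39.770° + 180° = 138.929°.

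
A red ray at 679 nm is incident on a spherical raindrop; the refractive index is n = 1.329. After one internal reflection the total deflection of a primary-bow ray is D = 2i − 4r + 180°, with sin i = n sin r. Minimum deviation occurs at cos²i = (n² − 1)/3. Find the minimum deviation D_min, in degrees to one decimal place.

137.3°

cos²i = (1.76624 − 1)/3 = 0.25541; i = arccos(0.50538) = 59.643°.
sin r = sin 59.643°/1.329 = 0.64928; r = 40.487°.
D_min = 2·59.643° − 4·40.487° + 180° = 137.337°.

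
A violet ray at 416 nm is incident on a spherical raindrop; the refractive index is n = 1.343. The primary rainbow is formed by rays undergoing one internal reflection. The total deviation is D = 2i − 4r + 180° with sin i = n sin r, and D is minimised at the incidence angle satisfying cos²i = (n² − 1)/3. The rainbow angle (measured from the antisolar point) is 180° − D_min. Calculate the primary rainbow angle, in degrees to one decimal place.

cos²i = (1.80365 − 1)/3 = 0.26788; i = arccos(0.51757) = 58.830°.
sin r = sin 58.830°/1.343 = 0.63711; r = 39.577°.
D_min = 2·58.830° − 4·39.577° + 180° = 139.354°.
Rainbow angle = 180° − D_min = 40.646°.

40.6°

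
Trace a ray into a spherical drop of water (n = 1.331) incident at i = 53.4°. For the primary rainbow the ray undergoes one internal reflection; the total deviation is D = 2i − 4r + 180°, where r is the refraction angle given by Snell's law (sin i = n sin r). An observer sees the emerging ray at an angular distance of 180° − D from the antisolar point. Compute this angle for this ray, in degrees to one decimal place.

sin r = sin 53.4° / 1.331 = 0.8028/1.331 = 0.6032; r = 37.10°.
D = 2·53.4° − 4·37.10° + 180° = 106.80° − 148.39° + 180° = 138.41°.
Angle from antisolar point = 180° − D = 41.59°.

41.6°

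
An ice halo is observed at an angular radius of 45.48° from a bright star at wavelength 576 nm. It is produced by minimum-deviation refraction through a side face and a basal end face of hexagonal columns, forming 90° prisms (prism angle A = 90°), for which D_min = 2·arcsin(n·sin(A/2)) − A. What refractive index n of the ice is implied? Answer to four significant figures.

Rearranging: n = sin((D_min + A)/2) / sin(A/2).
(D_min + A)/2 = (45.48° + 90°)/2 = 67.740°.
n = sin 67.740° / sin 45° = 0.9255 / 0.7071 = 1.3088.

1.309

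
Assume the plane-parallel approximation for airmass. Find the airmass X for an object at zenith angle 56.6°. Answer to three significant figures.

1.82

X = sec z = 1/cos 56.6° = 1/0.5505 = 1.8166.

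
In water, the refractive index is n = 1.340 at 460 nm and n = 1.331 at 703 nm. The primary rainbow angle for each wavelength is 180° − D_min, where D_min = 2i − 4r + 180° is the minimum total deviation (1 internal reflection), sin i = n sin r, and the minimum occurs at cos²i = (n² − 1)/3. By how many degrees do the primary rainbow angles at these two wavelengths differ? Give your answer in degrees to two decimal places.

At 460 nm (n = 1.340): cos²i = 0.26520 → i = 59.004°, r = 39.770°, D_min = 138.929°, rainbow angle = 41.071°.
At 703 nm (n = 1.331): cos²i = 0.25719 → i = 59.527°, r = 40.356°, D_min = 137.630°, rainbow angle = 42.370°.
Angular width = |41.071° − 42.370°| = 1.299°.

1.30°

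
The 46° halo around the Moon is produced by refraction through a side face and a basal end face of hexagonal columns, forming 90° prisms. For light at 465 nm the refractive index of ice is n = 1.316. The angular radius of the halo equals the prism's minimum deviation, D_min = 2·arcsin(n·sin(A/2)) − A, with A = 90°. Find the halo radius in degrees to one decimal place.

47.0°

n·sin(A/2) = 1.316 × sin 45° = 1.316 × 0.7071 = 0.9306.
D_min = 2·arcsin(0.9306) − 90° = 2 × 68.521° − 90° = 47.042°.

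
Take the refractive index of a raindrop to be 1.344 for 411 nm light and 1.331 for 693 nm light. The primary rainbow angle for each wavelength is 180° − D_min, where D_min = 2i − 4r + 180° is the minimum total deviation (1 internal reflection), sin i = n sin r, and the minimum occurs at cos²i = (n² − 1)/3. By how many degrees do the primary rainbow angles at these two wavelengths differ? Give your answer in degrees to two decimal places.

1.86°

At 411 nm (n = 1.344): cos²i = 0.26878 → i = 58.772°, r = 39.512°, D_min = 139.495°, rainbow angle = 40.505°.
At 693 nm (n = 1.331): cos²i = 0.25719 → i = 59.527°, r = 40.356°, D_min = 137.630°, rainbow angle = 42.370°.
Angular width = |40.505° − 42.370°| = 1.865°.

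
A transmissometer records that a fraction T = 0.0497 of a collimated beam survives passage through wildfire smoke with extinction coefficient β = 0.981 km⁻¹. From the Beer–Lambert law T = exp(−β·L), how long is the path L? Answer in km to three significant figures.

Beer–Lambert: T = exp(−βL) ⇒ L = −ln(T)/β = −ln(0.0497)/0.981 = 3.0018/0.981 = 3.06 km.

3.06 km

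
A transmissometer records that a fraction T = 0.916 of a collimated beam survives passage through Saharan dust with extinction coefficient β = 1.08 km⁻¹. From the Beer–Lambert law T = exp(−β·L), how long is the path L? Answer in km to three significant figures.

0.0812 km

Beer–Lambert: T = exp(−βL) ⇒ L = −ln(T)/β = −ln(0.916)/1.08 = 0.0877/1.08 = 0.08124 km.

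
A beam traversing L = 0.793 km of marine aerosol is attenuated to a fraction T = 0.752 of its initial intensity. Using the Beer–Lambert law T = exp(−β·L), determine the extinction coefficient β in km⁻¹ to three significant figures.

0.359 km⁻¹

Beer–Lambert: T = exp(−βL) ⇒ β = −ln(T)/L = −ln(0.752)/0.793 = 0.2850/0.793 = 0.3594 km⁻¹.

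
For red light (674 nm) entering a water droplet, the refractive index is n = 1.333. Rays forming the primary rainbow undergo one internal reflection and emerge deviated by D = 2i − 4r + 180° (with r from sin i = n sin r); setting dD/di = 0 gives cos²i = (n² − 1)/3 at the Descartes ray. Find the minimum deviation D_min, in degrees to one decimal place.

cos²i = (1.77689 − 1)/3 = 0.25896; i = arccos(0.50888) = 59.410°.
sin r = sin 59.410°/1.333 = 0.64579; r = 40.225°.
D_min = 2·59.410° − 4·40.225° + 180° = 137.922°.

137.9°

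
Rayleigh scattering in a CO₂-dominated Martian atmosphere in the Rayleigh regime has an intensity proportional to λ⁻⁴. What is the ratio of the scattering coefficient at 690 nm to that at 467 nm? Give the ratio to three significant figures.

0.210

Rayleigh scattering ∝ λ⁻⁴, so the ratio of coefficients is the inverse fourth power of the wavelength ratio.
σ(690)/σ(467) = (467/690)⁴ = (0.6768)⁴ = 0.2098.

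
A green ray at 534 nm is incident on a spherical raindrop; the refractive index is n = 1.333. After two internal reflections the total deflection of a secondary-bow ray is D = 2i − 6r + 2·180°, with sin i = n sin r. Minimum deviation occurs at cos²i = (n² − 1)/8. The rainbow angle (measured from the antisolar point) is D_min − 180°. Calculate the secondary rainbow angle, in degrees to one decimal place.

cos²i = (1.77689 − 1)/8 = 0.09711; i = arccos(0.31163) = 71.843°.
sin r = sin 71.843°/1.333 = 0.71283; r = 45.466°.
D_min = 2·71.843° − 6·45.466° + 360° = 230.891°.
Rainbow angle = D_min − 180° = 50.891°.

50.9°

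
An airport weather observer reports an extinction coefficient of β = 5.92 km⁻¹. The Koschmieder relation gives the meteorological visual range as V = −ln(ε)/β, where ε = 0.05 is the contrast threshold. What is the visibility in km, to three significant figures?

0.506 km

V = −ln(0.05) / 5.92 = 2.996 / 5.92 = 0.5060 km.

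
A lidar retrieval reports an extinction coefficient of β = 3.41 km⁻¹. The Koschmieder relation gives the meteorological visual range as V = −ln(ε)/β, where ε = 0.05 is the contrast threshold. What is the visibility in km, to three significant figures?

0.879 km

V = −ln(0.05) / 3.41 = 2.996 / 3.41 = 0.8785 km.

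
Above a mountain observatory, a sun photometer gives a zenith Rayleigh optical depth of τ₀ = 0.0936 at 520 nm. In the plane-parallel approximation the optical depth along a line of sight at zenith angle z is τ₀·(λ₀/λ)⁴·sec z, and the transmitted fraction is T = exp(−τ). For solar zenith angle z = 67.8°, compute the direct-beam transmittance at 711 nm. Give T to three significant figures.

sec 67.8° = 2.6466.
τ = 0.0936 × (520/711)⁴ × 2.6466 = 0.0936 × 0.2861 × 2.6466 = 0.0709.
T = exp(−0.0709) = 0.9316.

0.932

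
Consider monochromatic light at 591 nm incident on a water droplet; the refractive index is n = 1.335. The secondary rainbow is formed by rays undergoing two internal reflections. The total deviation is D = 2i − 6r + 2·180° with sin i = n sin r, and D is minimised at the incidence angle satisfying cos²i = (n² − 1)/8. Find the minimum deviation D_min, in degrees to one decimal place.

231.4°

cos²i = (1.78222 − 1)/8 = 0.09778; i = arccos(0.31269) = 71.778°.
sin r = sin 71.778°/1.335 = 0.71150; r = 45.357°.
D_min = 2·71.778° − 6·45.357° + 360° = 231.414°.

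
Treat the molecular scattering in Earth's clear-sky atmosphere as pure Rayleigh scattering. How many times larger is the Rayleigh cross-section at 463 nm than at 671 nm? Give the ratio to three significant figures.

Rayleigh scattering ∝ λ⁻⁴, so the ratio of coefficients is the inverse fourth power of the wavelength ratio.
σ(463)/σ(671) = (671/463)⁴ = (1.4492)⁴ = 4.411.

4.41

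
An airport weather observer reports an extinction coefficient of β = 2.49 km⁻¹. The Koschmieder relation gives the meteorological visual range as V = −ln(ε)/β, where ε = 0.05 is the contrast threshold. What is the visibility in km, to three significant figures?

V = −ln(0.05) / 2.49 = 2.996 / 2.49 = 1.2031 km.

1.20 km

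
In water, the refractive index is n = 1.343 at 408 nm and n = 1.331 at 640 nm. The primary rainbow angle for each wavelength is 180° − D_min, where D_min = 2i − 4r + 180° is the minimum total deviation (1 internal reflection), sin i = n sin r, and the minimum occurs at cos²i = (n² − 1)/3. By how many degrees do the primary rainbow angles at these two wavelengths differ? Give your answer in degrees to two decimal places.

1.72°

At 408 nm (n = 1.343): cos²i = 0.26788 → i = 58.830°, r = 39.577°, D_min = 139.354°, rainbow angle = 40.646°.
At 640 nm (n = 1.331): cos²i = 0.25719 → i = 59.527°, r = 40.356°, D_min = 137.630°, rainbow angle = 42.370°.
Angular width = |40.646° − 42.370°| = 1.724°.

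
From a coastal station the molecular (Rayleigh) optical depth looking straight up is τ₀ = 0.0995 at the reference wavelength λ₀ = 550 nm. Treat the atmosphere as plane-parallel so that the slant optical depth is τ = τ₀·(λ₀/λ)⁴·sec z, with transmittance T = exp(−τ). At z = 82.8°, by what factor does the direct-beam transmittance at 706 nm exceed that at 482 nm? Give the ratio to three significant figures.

Airmass: sec 82.8° = 7.9787.
τ(706 nm) = 0.0995 × (550/706)⁴ × 7.9787 = 0.0995 × 0.3683 × 7.9787 = 0.2924.
τ(482 nm) = 0.0995 × (550/482)⁴ × 7.9787 = 0.0995 × 1.6954 × 7.9787 = 1.3459.
T(706)/T(482) = exp(τ_B − τ_A) = exp(1.0535) = 2.8677.

2.87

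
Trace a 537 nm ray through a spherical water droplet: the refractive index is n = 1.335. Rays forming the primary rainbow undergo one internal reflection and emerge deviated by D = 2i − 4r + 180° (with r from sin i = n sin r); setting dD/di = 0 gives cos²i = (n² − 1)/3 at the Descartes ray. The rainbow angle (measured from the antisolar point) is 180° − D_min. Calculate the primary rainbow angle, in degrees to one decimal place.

cos²i = (1.78222 − 1)/3 = 0.26074; i = arccos(0.51063) = 59.294°.
sin r = sin 59.294°/1.335 = 0.64405; r = 40.094°.
D_min = 2·59.294° − 4·40.094° + 180° = 138.212°.
Rainbow angle = 180° − D_min = 41.788°.

41.8°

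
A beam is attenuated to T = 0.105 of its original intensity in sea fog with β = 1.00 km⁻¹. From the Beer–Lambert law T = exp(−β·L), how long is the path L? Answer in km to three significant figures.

2.25 km

Beer–Lambert: T = exp(−βL) ⇒ L = −ln(T)/β = −ln(0.105)/1.00 = 2.2538/1.00 = 2.254 km.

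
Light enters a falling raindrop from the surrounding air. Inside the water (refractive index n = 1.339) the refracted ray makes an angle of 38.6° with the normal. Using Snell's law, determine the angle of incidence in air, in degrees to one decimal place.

Snell: sin θ_i = n · sin θ_r = 1.339 × sin 38.6° = 1.339 × 0.6239 = 0.8354.
θ_i = arcsin(0.8354) = 56.65°.

56.7°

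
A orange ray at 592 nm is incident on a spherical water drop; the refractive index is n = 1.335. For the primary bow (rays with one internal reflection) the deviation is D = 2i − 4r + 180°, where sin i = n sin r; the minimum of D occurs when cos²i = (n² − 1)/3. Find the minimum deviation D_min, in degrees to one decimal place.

cos²i = (1.78222 − 1)/3 = 0.26074; i = arccos(0.51063) = 59.294°.
sin r = sin 59.294°/1.335 = 0.64405; r = 40.094°.
D_min = 2·59.294° − 4·40.094° + 180° = 138.212°.

138.2°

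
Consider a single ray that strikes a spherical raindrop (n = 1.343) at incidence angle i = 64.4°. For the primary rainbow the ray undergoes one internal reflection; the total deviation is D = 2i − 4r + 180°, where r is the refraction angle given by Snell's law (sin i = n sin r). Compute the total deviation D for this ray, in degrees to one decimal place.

140.1°

sin r = sin 64.4° / 1.343 = 0.9018/1.343 = 0.6715; r = 42.18°.
D = 2·64.4° − 4·42.18° + 180° = 128.80° − 168.73° + 180° = 140.07°.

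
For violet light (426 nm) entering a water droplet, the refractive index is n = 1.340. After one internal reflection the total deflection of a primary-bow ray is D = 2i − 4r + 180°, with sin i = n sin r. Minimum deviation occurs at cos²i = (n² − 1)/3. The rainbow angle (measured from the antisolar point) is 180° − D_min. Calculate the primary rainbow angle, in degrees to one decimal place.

cos²i = (1.79560 − 1)/3 = 0.26520; i = arccos(0.51498) = 59.004°.
sin r = sin 59.004°/1.340 = 0.63971; r = 39.770°.
D_min = 2·59.004° − 4·39.770° + 180° = 138.929°.
Rainbow angle = 180° − D_min = 41.071°.

41.1°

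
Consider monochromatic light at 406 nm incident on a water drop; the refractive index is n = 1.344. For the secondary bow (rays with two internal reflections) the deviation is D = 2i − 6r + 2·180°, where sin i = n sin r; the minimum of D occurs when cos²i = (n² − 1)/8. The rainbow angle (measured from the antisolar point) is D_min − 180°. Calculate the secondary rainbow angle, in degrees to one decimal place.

53.7°

cos²i = (1.80634 − 1)/8 = 0.10079; i = arccos(0.31748) = 71.490°.
sin r = sin 71.490°/1.344 = 0.70555; r = 44.874°.
D_min = 2·71.490° − 6·44.874° + 360° = 233.733°.
Rainbow angle = D_min − 180° = 53.733°.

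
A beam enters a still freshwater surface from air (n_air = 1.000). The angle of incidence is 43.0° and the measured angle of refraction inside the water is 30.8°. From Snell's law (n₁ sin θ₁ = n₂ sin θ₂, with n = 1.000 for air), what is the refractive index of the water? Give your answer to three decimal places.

1.332

n = sin θ_i / sin θ_r = sin 43.0° / sin 30.8° = 0.6820 / 0.5120 = 1.3319.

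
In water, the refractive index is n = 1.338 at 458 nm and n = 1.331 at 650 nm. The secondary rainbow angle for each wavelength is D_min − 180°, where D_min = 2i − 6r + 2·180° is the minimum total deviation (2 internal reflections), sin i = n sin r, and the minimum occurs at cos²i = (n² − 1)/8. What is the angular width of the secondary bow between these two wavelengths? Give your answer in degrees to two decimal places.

1.83°

At 458 nm (n = 1.338): cos²i = 0.09878 → i = 71.682°, r = 45.195°, D_min = 232.193°, rainbow angle = 52.193°.
At 650 nm (n = 1.331): cos²i = 0.09645 → i = 71.907°, r = 45.575°, D_min = 230.365°, rainbow angle = 50.365°.
Angular width = |52.193° − 50.365°| = 1.828°.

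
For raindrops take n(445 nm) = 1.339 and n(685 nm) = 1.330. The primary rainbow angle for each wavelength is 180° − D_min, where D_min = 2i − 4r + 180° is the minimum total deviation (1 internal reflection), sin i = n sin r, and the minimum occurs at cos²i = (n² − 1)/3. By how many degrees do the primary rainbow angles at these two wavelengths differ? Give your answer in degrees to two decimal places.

1.30°

At 445 nm (n = 1.339): cos²i = 0.26431 → i = 59.062°, r = 39.834°, D_min = 138.786°, rainbow angle = 41.214°.
At 685 nm (n = 1.330): cos²i = 0.25630 → i = 59.585°, r = 40.422°, D_min = 137.484°, rainbow angle = 42.516°.
Angular width = |41.214° − 42.516°| = 1.303°.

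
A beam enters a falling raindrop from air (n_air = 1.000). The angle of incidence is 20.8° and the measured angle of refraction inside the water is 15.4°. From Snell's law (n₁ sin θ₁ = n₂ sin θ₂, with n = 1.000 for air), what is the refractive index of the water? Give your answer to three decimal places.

1.337

n = sin θ_i / sin θ_r = sin 20.8° / sin 15.4° = 0.3551 / 0.2656 = 1.3372.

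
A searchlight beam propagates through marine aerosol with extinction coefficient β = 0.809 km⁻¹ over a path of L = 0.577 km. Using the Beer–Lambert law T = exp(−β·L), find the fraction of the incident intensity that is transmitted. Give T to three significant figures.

τ = β·L = 0.809 × 0.577 = 0.4668.
T = exp(−0.4668) = 0.6270.

0.627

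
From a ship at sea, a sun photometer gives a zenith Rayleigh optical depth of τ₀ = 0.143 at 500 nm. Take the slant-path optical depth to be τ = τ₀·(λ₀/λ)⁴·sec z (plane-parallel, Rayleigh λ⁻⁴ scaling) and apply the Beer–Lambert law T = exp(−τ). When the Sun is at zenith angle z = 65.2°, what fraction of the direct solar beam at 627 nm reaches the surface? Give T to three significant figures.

0.871

sec 65.2° = 2.3841.
τ = 0.143 × (500/627)⁴ × 2.3841 = 0.143 × 0.4044 × 2.3841 = 0.1379.
T = exp(−0.1379) = 0.8712.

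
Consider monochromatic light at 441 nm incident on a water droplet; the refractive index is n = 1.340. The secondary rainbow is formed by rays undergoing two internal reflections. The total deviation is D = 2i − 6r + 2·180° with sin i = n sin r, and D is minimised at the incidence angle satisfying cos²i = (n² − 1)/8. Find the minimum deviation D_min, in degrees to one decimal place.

232.7°

cos²i = (1.79560 − 1)/8 = 0.09945; i = arccos(0.31536) = 71.618°.
sin r = sin 71.618°/1.340 = 0.70819; r = 45.088°.
D_min = 2·71.618° − 6·45.088° + 360° = 232.709°.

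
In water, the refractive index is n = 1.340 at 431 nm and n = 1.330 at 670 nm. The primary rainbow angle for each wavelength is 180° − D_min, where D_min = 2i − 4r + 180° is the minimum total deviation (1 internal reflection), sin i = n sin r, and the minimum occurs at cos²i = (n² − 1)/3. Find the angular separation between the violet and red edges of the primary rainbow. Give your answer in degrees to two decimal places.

At 431 nm (n = 1.340): cos²i = 0.26520 → i = 59.004°, r = 39.770°, D_min = 138.929°, rainbow angle = 41.071°.
At 670 nm (n = 1.330): cos²i = 0.25630 → i = 59.585°, r = 40.422°, D_min = 137.484°, rainbow angle = 42.516°.
Angular width = |41.071° − 42.516°| = 1.445°.

1.45°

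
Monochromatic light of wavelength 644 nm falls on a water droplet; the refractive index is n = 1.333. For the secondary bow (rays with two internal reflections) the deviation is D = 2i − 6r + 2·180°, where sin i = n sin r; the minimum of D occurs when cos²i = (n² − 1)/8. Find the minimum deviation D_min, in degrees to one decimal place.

230.9°

cos²i = (1.77689 − 1)/8 = 0.09711; i = arccos(0.31163) = 71.843°.
sin r = sin 71.843°/1.333 = 0.71283; r = 45.466°.
D_min = 2·71.843° − 6·45.466° + 360° = 230.891°.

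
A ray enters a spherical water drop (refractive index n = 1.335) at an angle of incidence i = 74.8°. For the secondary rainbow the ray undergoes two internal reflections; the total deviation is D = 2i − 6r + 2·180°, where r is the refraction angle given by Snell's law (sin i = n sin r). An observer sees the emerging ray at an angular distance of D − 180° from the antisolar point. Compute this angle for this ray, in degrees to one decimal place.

sin r = sin 74.8° / 1.335 = 0.9650/1.335 = 0.7229; r = 46.29°.
D = 2·74.8° − 6·46.29° + 2·180° = 149.60° − 277.75° + 360° = 231.85°.
Angle from antisolar point = D − 180° = 51.85°.

51.9°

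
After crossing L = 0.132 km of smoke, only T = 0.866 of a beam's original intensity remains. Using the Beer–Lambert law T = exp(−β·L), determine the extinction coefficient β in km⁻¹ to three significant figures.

Beer–Lambert: T = exp(−βL) ⇒ β = −ln(T)/L = −ln(0.866)/0.132 = 0.1439/0.132 = 1.09 km⁻¹.

1.09 km⁻¹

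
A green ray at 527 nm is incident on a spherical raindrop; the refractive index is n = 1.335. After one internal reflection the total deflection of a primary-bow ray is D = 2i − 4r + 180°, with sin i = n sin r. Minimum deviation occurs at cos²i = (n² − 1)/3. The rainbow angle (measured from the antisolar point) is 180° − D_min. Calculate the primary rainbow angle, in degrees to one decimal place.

cos²i = (1.78222 − 1)/3 = 0.26074; i = arccos(0.51063) = 59.294°.
sin r = sin 59.294°/1.335 = 0.64405; r = 40.094°.
D_min = 2·59.294° − 4·40.094° + 180° = 138.212°.
Rainbow angle = 180° − D_min = 41.788°.

41.8°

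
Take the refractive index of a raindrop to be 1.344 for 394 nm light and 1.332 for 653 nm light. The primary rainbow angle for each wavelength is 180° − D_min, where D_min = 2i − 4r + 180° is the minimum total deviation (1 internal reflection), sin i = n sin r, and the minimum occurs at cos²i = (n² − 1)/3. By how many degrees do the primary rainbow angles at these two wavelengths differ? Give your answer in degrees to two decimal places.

At 394 nm (n = 1.344): cos²i = 0.26878 → i = 58.772°, r = 39.512°, D_min = 139.495°, rainbow angle = 40.505°.
At 653 nm (n = 1.332): cos²i = 0.25807 → i = 59.469°, r = 40.290°, D_min = 137.776°, rainbow angle = 42.224°.
Angular width = |40.505° − 42.224°| = 1.719°.

1.72°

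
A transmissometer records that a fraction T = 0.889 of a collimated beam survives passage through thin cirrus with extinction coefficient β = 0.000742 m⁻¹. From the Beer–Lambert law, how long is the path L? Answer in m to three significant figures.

Beer–Lambert: T = exp(−βL) ⇒ L = −ln(T)/β = −ln(0.889)/0.000742 = 0.1177/0.000742 = 158.6 m.

159 m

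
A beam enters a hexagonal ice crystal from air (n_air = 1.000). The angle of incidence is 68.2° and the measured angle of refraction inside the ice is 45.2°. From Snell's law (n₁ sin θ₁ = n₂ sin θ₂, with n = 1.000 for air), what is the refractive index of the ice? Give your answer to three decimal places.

1.309

n = sin θ_i / sin θ_r = sin 68.2° / sin 45.2° = 0.9285 / 0.7096 = 1.3085.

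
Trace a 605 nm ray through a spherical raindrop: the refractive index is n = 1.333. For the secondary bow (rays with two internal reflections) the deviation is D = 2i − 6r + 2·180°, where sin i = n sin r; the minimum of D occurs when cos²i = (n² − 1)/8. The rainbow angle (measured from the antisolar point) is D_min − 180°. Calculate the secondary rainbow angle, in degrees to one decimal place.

50.9°

cos²i = (1.77689 − 1)/8 = 0.09711; i = arccos(0.31163) = 71.843°.
sin r = sin 71.843°/1.333 = 0.71283; r = 45.466°.
D_min = 2·71.843° − 6·45.466° + 360° = 230.891°.
Rainbow angle = D_min − 180° = 50.891°.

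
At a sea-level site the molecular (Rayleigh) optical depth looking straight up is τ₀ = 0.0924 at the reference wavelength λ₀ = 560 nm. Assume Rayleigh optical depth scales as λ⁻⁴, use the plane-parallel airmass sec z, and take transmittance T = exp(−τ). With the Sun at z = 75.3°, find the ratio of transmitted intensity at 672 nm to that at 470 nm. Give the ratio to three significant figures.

Airmass: sec 75.3° = 3.9408.
τ(672 nm) = 0.0924 × (560/672)⁴ × 3.9408 = 0.0924 × 0.4823 × 3.9408 = 0.1756.
τ(470 nm) = 0.0924 × (560/470)⁴ × 3.9408 = 0.0924 × 2.0154 × 3.9408 = 0.7339.
T(672)/T(470) = exp(τ_B − τ_A) = exp(0.5583) = 1.7476.

1.75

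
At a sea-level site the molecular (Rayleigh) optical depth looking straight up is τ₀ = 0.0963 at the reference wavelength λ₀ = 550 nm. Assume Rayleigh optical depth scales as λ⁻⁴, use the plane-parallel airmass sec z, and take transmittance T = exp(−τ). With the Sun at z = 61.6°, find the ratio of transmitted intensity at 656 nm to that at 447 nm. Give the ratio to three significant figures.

1.44

Airmass: sec 61.6° = 2.1025.
τ(656 nm) = 0.0963 × (550/656)⁴ × 2.1025 = 0.0963 × 0.4941 × 2.1025 = 0.1000.
τ(447 nm) = 0.0963 × (550/447)⁴ × 2.1025 = 0.0963 × 2.2920 × 2.1025 = 0.4641.
T(656)/T(447) = exp(τ_B − τ_A) = exp(0.3640) = 1.4391.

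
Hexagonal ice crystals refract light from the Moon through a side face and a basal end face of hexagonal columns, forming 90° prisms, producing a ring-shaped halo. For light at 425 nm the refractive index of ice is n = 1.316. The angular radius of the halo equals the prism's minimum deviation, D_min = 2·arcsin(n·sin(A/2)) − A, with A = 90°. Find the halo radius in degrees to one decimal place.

47.0°

n·sin(A/2) = 1.316 × sin 45° = 1.316 × 0.7071 = 0.9306.
D_min = 2·arcsin(0.9306) − 90° = 2 × 68.521° − 90° = 47.042°.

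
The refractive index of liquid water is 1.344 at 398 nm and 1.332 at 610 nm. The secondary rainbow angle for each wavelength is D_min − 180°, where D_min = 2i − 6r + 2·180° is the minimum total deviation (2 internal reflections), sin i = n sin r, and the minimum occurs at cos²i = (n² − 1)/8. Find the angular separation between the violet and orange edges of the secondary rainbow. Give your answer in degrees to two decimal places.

3.10°

At 398 nm (n = 1.344): cos²i = 0.10079 → i = 71.490°, r = 44.874°, D_min = 233.733°, rainbow angle = 53.733°.
At 610 nm (n = 1.332): cos²i = 0.09678 → i = 71.875°, r = 45.520°, D_min = 230.628°, rainbow angle = 50.628°.
Angular width = |53.733° − 50.628°| = 3.104°.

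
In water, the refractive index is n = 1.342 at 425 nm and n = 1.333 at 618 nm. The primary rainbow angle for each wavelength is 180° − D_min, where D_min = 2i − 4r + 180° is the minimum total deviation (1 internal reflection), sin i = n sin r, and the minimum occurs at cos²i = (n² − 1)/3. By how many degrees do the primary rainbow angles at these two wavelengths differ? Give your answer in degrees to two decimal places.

1.29°

At 425 nm (n = 1.342): cos²i = 0.26699 → i = 58.888°, r = 39.641°, D_min = 139.213°, rainbow angle = 40.787°.
At 618 nm (n = 1.333): cos²i = 0.25896 → i = 59.410°, r = 40.225°, D_min = 137.922°, rainbow angle = 42.078°.
Angular width = |40.787° − 42.078°| = 1.291°.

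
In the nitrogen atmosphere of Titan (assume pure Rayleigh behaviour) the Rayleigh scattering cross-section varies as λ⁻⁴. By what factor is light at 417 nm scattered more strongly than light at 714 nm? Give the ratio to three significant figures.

Rayleigh scattering ∝ λ⁻⁴, so the ratio of coefficients is the inverse fourth power of the wavelength ratio.
σ(417)/σ(714) = (714/417)⁴ = (1.7122)⁴ = 8.595.

8.60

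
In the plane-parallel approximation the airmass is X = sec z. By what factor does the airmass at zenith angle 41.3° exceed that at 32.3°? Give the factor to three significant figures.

X(41.3°)/X(32.3°) = sec 41.3° / sec 32.3° = cos 32.3° / cos 41.3° = 0.8453/0.7513 = 1.1251.

1.13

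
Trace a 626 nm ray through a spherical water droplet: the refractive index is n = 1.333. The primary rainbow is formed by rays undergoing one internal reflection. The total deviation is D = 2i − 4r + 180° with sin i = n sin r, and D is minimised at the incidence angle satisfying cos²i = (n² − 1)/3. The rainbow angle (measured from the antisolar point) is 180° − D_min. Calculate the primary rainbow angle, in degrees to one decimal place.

cos²i = (1.77689 − 1)/3 = 0.25896; i = arccos(0.50888) = 59.410°.
sin r = sin 59.410°/1.333 = 0.64579; r = 40.225°.
D_min = 2·59.410° − 4·40.225° + 180° = 137.922°.
Rainbow angle = 180° − D_min = 42.078°.

42.1°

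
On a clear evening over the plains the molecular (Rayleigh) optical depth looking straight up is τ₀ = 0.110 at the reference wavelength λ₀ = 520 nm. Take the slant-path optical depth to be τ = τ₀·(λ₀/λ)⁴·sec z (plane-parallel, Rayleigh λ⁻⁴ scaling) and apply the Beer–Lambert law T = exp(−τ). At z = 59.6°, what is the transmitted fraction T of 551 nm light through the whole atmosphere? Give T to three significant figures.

sec 59.6° = 1.9762.
τ = 0.110 × (520/551)⁴ × 1.9762 = 0.110 × 0.7932 × 1.9762 = 0.1724.
T = exp(−0.1724) = 0.8416.

0.842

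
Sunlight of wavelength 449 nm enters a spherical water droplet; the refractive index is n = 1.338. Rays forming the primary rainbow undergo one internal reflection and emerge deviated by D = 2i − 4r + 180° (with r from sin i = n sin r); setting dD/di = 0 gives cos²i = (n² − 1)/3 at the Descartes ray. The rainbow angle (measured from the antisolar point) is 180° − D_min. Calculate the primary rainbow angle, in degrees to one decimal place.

41.4°

cos²i = (1.79024 − 1)/3 = 0.26341; i = arccos(0.51324) = 59.120°.
sin r = sin 59.120°/1.338 = 0.64144; r = 39.899°.
D_min = 2·59.120° − 4·39.899° + 180° = 138.643°.
Rainbow angle = 180° − D_min = 41.357°.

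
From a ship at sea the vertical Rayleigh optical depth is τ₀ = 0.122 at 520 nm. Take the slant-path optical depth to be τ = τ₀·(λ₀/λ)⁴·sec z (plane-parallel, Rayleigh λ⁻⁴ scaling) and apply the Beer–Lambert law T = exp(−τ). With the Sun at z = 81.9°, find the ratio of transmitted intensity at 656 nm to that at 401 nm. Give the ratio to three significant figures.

Airmass: sec 81.9° = 7.0972.
τ(656 nm) = 0.122 × (520/656)⁴ × 7.0972 = 0.122 × 0.3948 × 7.0972 = 0.3419.
τ(401 nm) = 0.122 × (520/401)⁴ × 7.0972 = 0.122 × 2.8277 × 7.0972 = 2.4484.
T(656)/T(401) = exp(τ_B − τ_A) = exp(2.1065) = 8.2197.

8.22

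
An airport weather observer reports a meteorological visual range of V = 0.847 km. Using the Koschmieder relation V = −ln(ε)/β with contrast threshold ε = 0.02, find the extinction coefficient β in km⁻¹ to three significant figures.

β = −ln(0.02) / V = 3.912 / 0.847 = 4.6187 km⁻¹.

4.62 km⁻¹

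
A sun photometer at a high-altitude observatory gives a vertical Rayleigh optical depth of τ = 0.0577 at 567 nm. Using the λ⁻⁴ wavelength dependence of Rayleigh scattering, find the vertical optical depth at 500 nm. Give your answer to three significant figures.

τ(500 nm) = τ(567 nm) × (567/500)⁴ = 0.0577 × (1.1340)⁴ = 0.0577 × 1.6537 = 0.0954.

0.0954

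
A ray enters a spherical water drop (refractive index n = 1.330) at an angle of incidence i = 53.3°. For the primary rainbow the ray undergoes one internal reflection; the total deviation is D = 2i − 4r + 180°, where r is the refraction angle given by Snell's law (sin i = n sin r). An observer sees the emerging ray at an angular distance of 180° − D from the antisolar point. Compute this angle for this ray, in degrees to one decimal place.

41.7°

sin r = sin 53.3° / 1.330 = 0.8018/1.330 = 0.6028; r = 37.07°.
D = 2·53.3° − 4·37.07° + 180° = 106.60° − 148.29° + 180° = 138.31°.
Angle from antisolar point = 180° − D = 41.69°.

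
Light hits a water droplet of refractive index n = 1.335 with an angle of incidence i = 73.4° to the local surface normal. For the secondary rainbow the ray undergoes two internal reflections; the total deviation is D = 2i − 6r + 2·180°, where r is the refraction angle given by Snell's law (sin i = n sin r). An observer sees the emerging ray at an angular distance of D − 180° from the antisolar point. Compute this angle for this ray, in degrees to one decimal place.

51.5°

sin r = sin 73.4° / 1.335 = 0.9583/1.335 = 0.7178; r = 45.88°.
D = 2·73.4° − 6·45.88° + 2·180° = 146.80° − 275.26° + 360° = 231.54°.
Angle from antisolar point = D − 180° = 51.54°.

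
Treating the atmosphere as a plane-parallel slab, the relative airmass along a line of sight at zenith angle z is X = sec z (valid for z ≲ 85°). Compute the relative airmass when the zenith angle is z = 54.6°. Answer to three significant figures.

1.73

X = sec z = 1/cos 54.6° = 1/0.5793 = 1.7263.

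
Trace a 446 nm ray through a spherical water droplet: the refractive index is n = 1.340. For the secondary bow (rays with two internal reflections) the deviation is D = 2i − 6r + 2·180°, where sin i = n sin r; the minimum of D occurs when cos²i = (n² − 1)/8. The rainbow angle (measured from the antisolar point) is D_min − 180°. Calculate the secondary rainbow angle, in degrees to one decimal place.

52.7°

cos²i = (1.79560 − 1)/8 = 0.09945; i = arccos(0.31536) = 71.618°.
sin r = sin 71.618°/1.340 = 0.70819; r = 45.088°.
D_min = 2·71.618° − 6·45.088° + 360° = 232.709°.
Rainbow angle = D_min − 180° = 52.709°.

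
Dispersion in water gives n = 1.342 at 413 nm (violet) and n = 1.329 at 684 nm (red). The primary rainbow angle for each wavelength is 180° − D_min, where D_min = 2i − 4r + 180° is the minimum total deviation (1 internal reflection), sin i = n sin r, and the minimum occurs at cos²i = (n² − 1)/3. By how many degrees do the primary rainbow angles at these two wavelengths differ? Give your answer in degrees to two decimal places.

1.88°

At 413 nm (n = 1.342): cos²i = 0.26699 → i = 58.888°, r = 39.641°, D_min = 139.213°, rainbow angle = 40.787°.
At 684 nm (n = 1.329): cos²i = 0.25541 → i = 59.643°, r = 40.487°, D_min = 137.337°, rainbow angle = 42.663°.
Angular width = |40.787° − 42.663°| = 1.876°.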